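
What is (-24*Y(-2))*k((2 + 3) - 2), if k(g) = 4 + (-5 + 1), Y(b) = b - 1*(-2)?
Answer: 0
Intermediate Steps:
Y(b) = 2 + b (Y(b) = b + 2 = 2 + b)
k(g) = 0 (k(g) = 4 - 4 = 0)
(-24*Y(-2))*k((2 + 3) - 2) = -24*(2 - 2)*0 = -24*0*0 = 0*0 = 0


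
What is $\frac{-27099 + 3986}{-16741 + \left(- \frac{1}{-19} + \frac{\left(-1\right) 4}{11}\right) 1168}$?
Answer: $\frac{4830617}{3574789} \approx 1.3513$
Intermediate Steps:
$\frac{-27099 + 3986}{-16741 + \left(- \frac{1}{-19} + \frac{\left(-1\right) 4}{11}\right) 1168} = - \frac{23113}{-16741 + \left(\left(-1\right) \left(- \frac{1}{19}\right) - \frac{4}{11}\right) 1168} = - \frac{23113}{-16741 + \left(\frac{1}{19} - \frac{4}{11}\right) 1168} = - \frac{23113}{-16741 - \frac{75920}{209}} = - \frac{23113}{- \frac{3574789}{209}} = \left(-23113\right) \left(- \frac{209}{3574789}\right) = \frac{4830617}{3574789}$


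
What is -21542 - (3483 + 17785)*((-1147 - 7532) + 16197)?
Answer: -159914366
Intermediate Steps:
-21542 - (3483 + 17785)*((-1147 - 7532) + 16197) = -21542 - 21268*(-8679 + 16197) = -21542 - 21268*7518 = -21542 - 1*159892824 = -21542 - 159892824 = -159914366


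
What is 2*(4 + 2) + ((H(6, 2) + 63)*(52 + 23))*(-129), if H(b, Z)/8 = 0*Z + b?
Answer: -1073913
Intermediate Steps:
H(b, Z) = 8*b (H(b, Z) = 8*(0*Z + b) = 8*(0 + b) = 8*b)
2*(4 + 2) + ((H(6, 2) + 63)*(52 + 23))*(-129) = 2*(4 + 2) + ((8*6 + 63)*(52 + 23))*(-129) = 2*6 + ((48 + 63)*75)*(-129) = 12 + (111*75)*(-129) = 12 + 8325*(-129) = 12 - 1073925 = -1073913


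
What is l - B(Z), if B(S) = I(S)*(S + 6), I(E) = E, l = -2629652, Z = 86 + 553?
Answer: -3041807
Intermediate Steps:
Z = 639
B(S) = S*(6 + S) (B(S) = S*(S + 6) = S*(6 + S))
l - B(Z) = -2629652 - 639*(6 + 639) = -2629652 - 639*645 = -2629652 - 1*412155 = -2629652 - 412155 = -3041807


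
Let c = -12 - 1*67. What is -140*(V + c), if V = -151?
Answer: 32200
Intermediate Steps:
c = -79 (c = -12 - 67 = -79)
-140*(V + c) = -140*(-151 - 79) = -140*(-230) = 32200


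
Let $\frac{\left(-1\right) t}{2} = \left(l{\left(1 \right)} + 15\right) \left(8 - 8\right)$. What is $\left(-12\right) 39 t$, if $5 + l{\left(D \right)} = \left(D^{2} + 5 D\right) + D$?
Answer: $0$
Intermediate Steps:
$l{\left(D \right)} = -5 + D^{2} + 6 D$ ($l{\left(D \right)} = -5 + \left(\left(D^{2} + 5 D\right) + D\right) = -5 + \left(D^{2} + 6 D\right) = -5 + D^{2} + 6 D$)
$t = 0$ ($t = - 2 \left(\left(-5 + 1^{2} + 6 \cdot 1\right) + 15\right) \left(8 - 8\right) = - 2 \left(\left(-5 + 1 + 6\right) + 15\right) 0 = - 2 \left(2 + 15\right) 0 = - 2 \cdot 17 \cdot 0 = \left(-2\right) 0 = 0$)
$\left(-12\right) 39 t = \left(-12\right) 39 \cdot 0 = \left(-468\right) 0 = 0$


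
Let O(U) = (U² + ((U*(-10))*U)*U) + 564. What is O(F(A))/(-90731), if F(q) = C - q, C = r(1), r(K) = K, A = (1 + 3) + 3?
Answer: -2760/90731 ≈ -0.030420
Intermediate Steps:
A = 7 (A = 4 + 3 = 7)
C = 1
F(q) = 1 - q
O(U) = 564 + U² - 10*U³ (O(U) = (U² + ((-10*U)*U)*U) + 564 = (U² + (-10*U²)*U) + 564 = (U² - 10*U³) + 564 = 564 + U² - 10*U³)
O(F(A))/(-90731) = (564 + (1 - 1*7)² - 10*(1 - 1*7)³)/(-90731) = (564 + (1 - 7)² - 10*(1 - 7)³)*(-1/90731) = (564 + (-6)² - 10*(-6)³)*(-1/90731) = (564 + 36 - 10*(-216))*(-1/90731) = (564 + 36 + 2160)*(-1/90731) = 2760*(-1/90731) = -2760/90731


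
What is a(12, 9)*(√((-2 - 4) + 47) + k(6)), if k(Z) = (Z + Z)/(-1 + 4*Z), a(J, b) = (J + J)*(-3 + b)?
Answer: 1728/23 + 144*√41 ≈ 997.18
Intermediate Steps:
a(J, b) = 2*J*(-3 + b) (a(J, b) = (2*J)*(-3 + b) = 2*J*(-3 + b))
k(Z) = 2*Z/(-1 + 4*Z) (k(Z) = (2*Z)/(-1 + 4*Z) = 2*Z/(-1 + 4*Z))
a(12, 9)*(√((-2 - 4) + 47) + k(6)) = (2*12*(-3 + 9))*(√((-2 - 4) + 47) + 2*6/(-1 + 4*6)) = (2*12*6)*(√(-6 + 47) + 2*6/(-1 + 24)) = 144*(√41 + 2*6/23) = 144*(√41 + 2*6*(1/23)) = 144*(√41 + 12/23) = 144*(12/23 + √41) = 1728/23 + 144*√41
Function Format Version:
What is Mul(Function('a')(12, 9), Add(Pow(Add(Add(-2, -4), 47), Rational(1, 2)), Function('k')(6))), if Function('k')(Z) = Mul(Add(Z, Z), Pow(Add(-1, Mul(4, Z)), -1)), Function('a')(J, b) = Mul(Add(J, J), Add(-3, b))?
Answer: Add(Rational(1728, 23), Mul(144, Pow(41, Rational(1, 2)))) ≈ 997.18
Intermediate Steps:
Function('a')(J, b) = Mul(2, J, Add(-3, b)) (Function('a')(J, b) = Mul(Mul(2, J), Add(-3, b)) = Mul(2, J, Add(-3, b)))
Function('k')(Z) = Mul(2, Z, Pow(Add(-1, Mul(4, Z)), -1)) (Function('k')(Z) = Mul(Mul(2, Z), Pow(Add(-1, Mul(4, Z)), -1)) = Mul(2, Z, Pow(Add(-1, Mul(4, Z)), -1)))
Mul(Function('a')(12, 9), Add(Pow(Add(Add(-2, -4), 47), Rational(1, 2)), Function('k')(6))) = Mul(Mul(2, 12, Add(-3, 9)), Add(Pow(Add(Add(-2, -4), 47), Rational(1, 2)), Mul(2, 6, Pow(Add(-1, Mul(4, 6)), -1)))) = Mul(Mul(2, 12, 6), Add(Pow(Add(-6, 47), Rational(1, 2)), Mul(2, 6, Pow(Add(-1, 24), -1)))) = Mul(144, Add(Pow(41, Rational(1, 2)), Mul(2, 6, Pow(23, -1)))) = Mul(144, Add(Pow(41, Rational(1, 2)), Mul(2, 6, Rational(1, 23)))) = Mul(144, Add(Pow(41, Rational(1, 2)), Rational(12, 23))) = Mul(144, Add(Rational(12, 23), Pow(41, Rational(1, 2)))) = Add(Rational(1728, 23), Mul(144, Pow(41, Rational(1, 2))))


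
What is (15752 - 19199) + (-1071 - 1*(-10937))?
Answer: 6419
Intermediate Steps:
(15752 - 19199) + (-1071 - 1*(-10937)) = -3447 + (-1071 + 10937) = -3447 + 9866 = 6419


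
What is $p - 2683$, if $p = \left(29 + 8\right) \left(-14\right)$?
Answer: $-3201$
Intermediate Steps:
$p = -518$ ($p = 37 \left(-14\right) = -518$)
$p - 2683 = -518 - 2683 = -3201$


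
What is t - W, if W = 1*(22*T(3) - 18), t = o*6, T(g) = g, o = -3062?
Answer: -18420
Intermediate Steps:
t = -18372 (t = -3062*6 = -18372)
W = 48 (W = 1*(22*3 - 18) = 1*(66 - 18) = 1*48 = 48)
t - W = -18372 - 1*48 = -18372 - 48 = -18420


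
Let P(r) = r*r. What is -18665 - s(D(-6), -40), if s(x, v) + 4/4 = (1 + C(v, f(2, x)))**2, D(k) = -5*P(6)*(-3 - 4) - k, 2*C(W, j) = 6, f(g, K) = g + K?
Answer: -18680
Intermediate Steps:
P(r) = r**2
f(g, K) = K + g
C(W, j) = 3 (C(W, j) = (1/2)*6 = 3)
D(k) = 1260 - k (D(k) = -5*6**2*(-3 - 4) - k = -180*(-7) - k = -5*(-252) - k = 1260 - k)
s(x, v) = 15 (s(x, v) = -1 + (1 + 3)**2 = -1 + 4**2 = -1 + 16 = 15)
-18665 - s(D(-6), -40) = -18665 - 1*15 = -18665 - 15 = -18680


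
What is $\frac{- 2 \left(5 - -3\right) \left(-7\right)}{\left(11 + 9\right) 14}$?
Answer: $\frac{2}{5} \approx 0.4$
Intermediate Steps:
$\frac{- 2 \left(5 - -3\right) \left(-7\right)}{\left(11 + 9\right) 14} = \frac{- 2 \left(5 + 3\right) \left(-7\right)}{20 \cdot 14} = \frac{\left(-2\right) 8 \left(-7\right)}{280} = \left(-16\right) \left(-7\right) \frac{1}{280} = 112 \cdot \frac{1}{280} = \frac{2}{5}$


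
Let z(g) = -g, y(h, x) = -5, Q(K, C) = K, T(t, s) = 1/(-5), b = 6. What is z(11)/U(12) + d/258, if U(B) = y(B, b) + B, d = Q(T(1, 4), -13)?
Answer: -14197/9030 ≈ -1.5722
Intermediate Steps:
T(t, s) = -1/5
d = -1/5 ≈ -0.20000
U(B) = -5 + B
z(11)/U(12) + d/258 = (-1*11)/(-5 + 12) - 1/5/258 = -11/7 - 1/5*1/258 = -11*1/7 - 1/1290 = -11/7 - 1/1290 = -14197/9030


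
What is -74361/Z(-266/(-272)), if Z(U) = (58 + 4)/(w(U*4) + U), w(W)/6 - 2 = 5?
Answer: -434640045/8432 ≈ -51547.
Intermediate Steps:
w(W) = 42 (w(W) = 12 + 6*5 = 12 + 30 = 42)
Z(U) = 62/(42 + U) (Z(U) = (58 + 4)/(42 + U) = 62/(42 + U))
-74361/Z(-266/(-272)) = -74361/(62/(42 - 266/(-272))) = -74361/(62/(42 - 266*(-1/272))) = -74361/(62/(42 + 133/136)) = -74361/(62/(5845/136)) = -74361/(62*(136/5845)) = -74361/8432/5845 = -74361*5845/8432 = -434640045/8432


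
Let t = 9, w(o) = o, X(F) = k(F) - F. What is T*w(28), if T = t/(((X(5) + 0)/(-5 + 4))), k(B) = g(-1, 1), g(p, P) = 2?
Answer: 84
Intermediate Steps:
k(B) = 2
X(F) = 2 - F
T = 3 (T = 9/((((2 - 1*5) + 0)/(-5 + 4))) = 9/((((2 - 5) + 0)/(-1))) = 9/(((-3 + 0)*(-1))) = 9/((-3*(-1))) = 9/3 = 9*(⅓) = 3)
T*w(28) = 3*28 = 84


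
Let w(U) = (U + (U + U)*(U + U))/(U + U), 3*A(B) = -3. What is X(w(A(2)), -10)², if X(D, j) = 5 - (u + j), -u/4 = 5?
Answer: 1225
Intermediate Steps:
u = -20 (u = -4*5 = -20)
A(B) = -1 (A(B) = (⅓)*(-3) = -1)
w(U) = (U + 4*U²)/(2*U) (w(U) = (U + (2*U)*(2*U))/((2*U)) = (U + 4*U²)*(1/(2*U)) = (U + 4*U²)/(2*U))
X(D, j) = 25 - j (X(D, j) = 5 - (-20 + j) = 5 + (20 - j) = 25 - j)
X(w(A(2)), -10)² = (25 - 1*(-10))² = (25 + 10)² = 35² = 1225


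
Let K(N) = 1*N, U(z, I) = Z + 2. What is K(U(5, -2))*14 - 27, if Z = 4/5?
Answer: 61/5 ≈ 12.200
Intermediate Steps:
Z = ⅘ (Z = 4*(⅕) = ⅘ ≈ 0.80000)
U(z, I) = 14/5 (U(z, I) = ⅘ + 2 = 14/5)
K(N) = N
K(U(5, -2))*14 - 27 = (14/5)*14 - 27 = 196/5 - 27 = 61/5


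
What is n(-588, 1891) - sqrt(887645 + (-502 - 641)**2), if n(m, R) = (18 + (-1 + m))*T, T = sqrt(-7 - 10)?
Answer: -sqrt(2194094) - 571*I*sqrt(17) ≈ -1481.2 - 2354.3*I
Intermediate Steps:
T = I*sqrt(17) (T = sqrt(-17) = I*sqrt(17) ≈ 4.1231*I)
n(m, R) = I*sqrt(17)*(17 + m) (n(m, R) = (18 + (-1 + m))*(I*sqrt(17)) = (17 + m)*(I*sqrt(17)) = I*sqrt(17)*(17 + m))
n(-588, 1891) - sqrt(887645 + (-502 - 641)**2) = I*sqrt(17)*(17 - 588) - sqrt(887645 + (-502 - 641)**2) = I*sqrt(17)*(-571) - sqrt(887645 + (-1143)**2) = -571*I*sqrt(17) - sqrt(887645 + 1306449) = -571*I*sqrt(17) - sqrt(2194094) = -sqrt(2194094) - 571*I*sqrt(17)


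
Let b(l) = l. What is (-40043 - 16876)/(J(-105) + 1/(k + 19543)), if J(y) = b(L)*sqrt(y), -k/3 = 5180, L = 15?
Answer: 227846757*I/(-I + 60045*sqrt(105)) ≈ -0.00060187 + 370.31*I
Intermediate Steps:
k = -15540 (k = -3*5180 = -15540)
J(y) = 15*sqrt(y)
(-40043 - 16876)/(J(-105) + 1/(k + 19543)) = (-40043 - 16876)/(15*sqrt(-105) + 1/(-15540 + 19543)) = -56919/(15*(I*sqrt(105)) + 1/4003) = -56919/(15*I*sqrt(105) + 1/4003) = -56919/(1/4003 + 15*I*sqrt(105))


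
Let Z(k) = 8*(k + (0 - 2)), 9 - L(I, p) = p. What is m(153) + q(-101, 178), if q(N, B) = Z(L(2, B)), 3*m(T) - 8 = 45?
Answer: -4051/3 ≈ -1350.3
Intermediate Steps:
L(I, p) = 9 - p
Z(k) = -16 + 8*k (Z(k) = 8*(k - 2) = 8*(-2 + k) = -16 + 8*k)
m(T) = 53/3 (m(T) = 8/3 + (⅓)*45 = 8/3 + 15 = 53/3)
q(N, B) = 56 - 8*B (q(N, B) = -16 + 8*(9 - B) = -16 + (72 - 8*B) = 56 - 8*B)
m(153) + q(-101, 178) = 53/3 + (56 - 8*178) = 53/3 + (56 - 1424) = 53/3 - 1368 = -4051/3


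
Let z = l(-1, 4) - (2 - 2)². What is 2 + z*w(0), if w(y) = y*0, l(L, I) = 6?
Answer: 2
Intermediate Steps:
w(y) = 0
z = 6 (z = 6 - (2 - 2)² = 6 - 1*0² = 6 - 1*0 = 6 + 0 = 6)
2 + z*w(0) = 2 + 6*0 = 2 + 0 = 2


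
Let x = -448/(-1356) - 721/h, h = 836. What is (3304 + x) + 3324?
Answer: 1878250925/283404 ≈ 6627.5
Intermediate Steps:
x = -150787/283404 (x = -448/(-1356) - 721/836 = -448*(-1/1356) - 721*1/836 = 112/339 - 721/836 = -150787/283404 ≈ -0.53206)
(3304 + x) + 3324 = (3304 - 150787/283404) + 3324 = 936216029/283404 + 3324 = 1878250925/283404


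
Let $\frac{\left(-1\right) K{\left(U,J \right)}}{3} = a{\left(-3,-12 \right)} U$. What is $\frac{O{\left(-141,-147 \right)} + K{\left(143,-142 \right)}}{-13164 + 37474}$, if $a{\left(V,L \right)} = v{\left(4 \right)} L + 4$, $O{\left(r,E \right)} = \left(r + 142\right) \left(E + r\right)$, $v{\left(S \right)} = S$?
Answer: $\frac{9294}{12155} \approx 0.76462$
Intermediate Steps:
$O{\left(r,E \right)} = \left(142 + r\right) \left(E + r\right)$
$a{\left(V,L \right)} = 4 + 4 L$ ($a{\left(V,L \right)} = 4 L + 4 = 4 + 4 L$)
$K{\left(U,J \right)} = 132 U$ ($K{\left(U,J \right)} = - 3 \left(4 + 4 \left(-12\right)\right) U = - 3 \left(4 - 48\right) U = - 3 \left(- 44 U\right) = 132 U$)
$\frac{O{\left(-141,-147 \right)} + K{\left(143,-142 \right)}}{-13164 + 37474} = \frac{\left(\left(-141\right)^{2} + 142 \left(-147\right) + 142 \left(-141\right) - -20727\right) + 132 \cdot 143}{-13164 + 37474} = \frac{\left(19881 - 20874 - 20022 + 20727\right) + 18876}{24310} = \left(-288 + 18876\right) \frac{1}{24310} = 18588 \cdot \frac{1}{24310} = \frac{9294}{12155}$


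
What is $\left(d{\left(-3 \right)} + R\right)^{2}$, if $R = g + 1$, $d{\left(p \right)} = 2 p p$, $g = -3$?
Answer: $256$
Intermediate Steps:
$d{\left(p \right)} = 2 p^{2}$
$R = -2$ ($R = -3 + 1 = -2$)
$\left(d{\left(-3 \right)} + R\right)^{2} = \left(2 \left(-3\right)^{2} - 2\right)^{2} = \left(2 \cdot 9 - 2\right)^{2} = \left(18 - 2\right)^{2} = 16^{2} = 256$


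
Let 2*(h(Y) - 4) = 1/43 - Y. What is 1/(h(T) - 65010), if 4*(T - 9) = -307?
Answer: -344/22350407 ≈ -1.5391e-5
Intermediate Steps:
T = -271/4 (T = 9 + (1/4)*(-307) = 9 - 307/4 = -271/4 ≈ -67.750)
h(Y) = 345/86 - Y/2 (h(Y) = 4 + (1/43 - Y)/2 = 4 + (1/86 - Y/2) = 345/86 - Y/2)
1/(h(T) - 65010) = 1/((345/86 - 1/2*(-271/4)) - 65010) = 1/((345/86 + 271/8) - 65010) = 1/(13033/344 - 65010) = 1/(-22350407/344) = -344/22350407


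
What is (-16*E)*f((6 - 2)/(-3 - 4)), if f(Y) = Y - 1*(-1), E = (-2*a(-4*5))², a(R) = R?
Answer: -76800/7 ≈ -10971.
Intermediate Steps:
E = 1600 (E = (-(-8)*5)² = (-2*(-20))² = 40² = 1600)
f(Y) = 1 + Y (f(Y) = Y + 1 = 1 + Y)
(-16*E)*f((6 - 2)/(-3 - 4)) = (-16*1600)*(1 + (6 - 2)/(-3 - 4)) = -25600*(1 + 4/(-7)) = -25600*(1 + 4*(-⅐)) = -25600*(1 - 4/7) = -25600*3/7 = -76800/7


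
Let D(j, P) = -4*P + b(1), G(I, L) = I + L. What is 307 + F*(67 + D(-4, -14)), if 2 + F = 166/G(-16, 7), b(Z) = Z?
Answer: -20053/9 ≈ -2228.1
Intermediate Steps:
D(j, P) = 1 - 4*P (D(j, P) = -4*P + 1 = 1 - 4*P)
F = -184/9 (F = -2 + 166/(-16 + 7) = -2 + 166/(-9) = -2 + 166*(-⅑) = -2 - 166/9 = -184/9 ≈ -20.444)
307 + F*(67 + D(-4, -14)) = 307 - 184*(67 + (1 - 4*(-14)))/9 = 307 - 184*(67 + (1 + 56))/9 = 307 - 184*(67 + 57)/9 = 307 - 184/9*124 = 307 - 22816/9 = -20053/9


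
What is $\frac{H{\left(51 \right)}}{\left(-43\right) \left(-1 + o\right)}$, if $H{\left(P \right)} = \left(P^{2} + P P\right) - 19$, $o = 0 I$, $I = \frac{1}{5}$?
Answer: $\frac{5183}{43} \approx 120.53$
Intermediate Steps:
$I = \frac{1}{5} \approx 0.2$
$o = 0$ ($o = 0 \cdot \frac{1}{5} = 0$)
$H{\left(P \right)} = -19 + 2 P^{2}$ ($H{\left(P \right)} = \left(P^{2} + P^{2}\right) - 19 = 2 P^{2} - 19 = -19 + 2 P^{2}$)
$\frac{H{\left(51 \right)}}{\left(-43\right) \left(-1 + o\right)} = \frac{-19 + 2 \cdot 51^{2}}{\left(-43\right) \left(-1 + 0\right)} = \frac{-19 + 2 \cdot 2601}{\left(-43\right) \left(-1\right)} = \frac{-19 + 5202}{43} = 5183 \cdot \frac{1}{43} = \frac{5183}{43}$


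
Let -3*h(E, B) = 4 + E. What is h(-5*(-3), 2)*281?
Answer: -5339/3 ≈ -1779.7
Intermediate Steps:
h(E, B) = -4/3 - E/3 (h(E, B) = -(4 + E)/3 = -4/3 - E/3)
h(-5*(-3), 2)*281 = (-4/3 - (-5)*(-3)/3)*281 = (-4/3 - ⅓*15)*281 = (-4/3 - 5)*281 = -19/3*281 = -5339/3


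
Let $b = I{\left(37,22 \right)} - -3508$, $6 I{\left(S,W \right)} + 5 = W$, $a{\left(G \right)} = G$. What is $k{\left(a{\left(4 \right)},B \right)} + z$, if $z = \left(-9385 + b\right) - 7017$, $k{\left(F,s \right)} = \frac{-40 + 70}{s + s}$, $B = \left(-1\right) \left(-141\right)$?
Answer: $- \frac{3635279}{282} \approx -12891.0$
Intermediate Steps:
$I{\left(S,W \right)} = - \frac{5}{6} + \frac{W}{6}$
$B = 141$
$k{\left(F,s \right)} = \frac{15}{s}$ ($k{\left(F,s \right)} = \frac{30}{2 s} = 30 \frac{1}{2 s} = \frac{15}{s}$)
$b = \frac{21065}{6}$ ($b = \left(- \frac{5}{6} + \frac{1}{6} \cdot 22\right) - -3508 = \left(- \frac{5}{6} + \frac{11}{3}\right) + 3508 = \frac{17}{6} + 3508 = \frac{21065}{6} \approx 3510.8$)
$z = - \frac{77347}{6}$ ($z = \left(-9385 + \frac{21065}{6}\right) - 7017 = - \frac{35245}{6} - 7017 = - \frac{77347}{6} \approx -12891.0$)
$k{\left(a{\left(4 \right)},B \right)} + z = \frac{15}{141} - \frac{77347}{6} = 15 \cdot \frac{1}{141} - \frac{77347}{6} = \frac{5}{47} - \frac{77347}{6} = - \frac{3635279}{282}$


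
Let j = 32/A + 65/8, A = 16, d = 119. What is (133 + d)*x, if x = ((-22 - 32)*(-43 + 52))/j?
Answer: -12096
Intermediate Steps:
j = 81/8 (j = 32/16 + 65/8 = 32*(1/16) + 65*(⅛) = 2 + 65/8 = 81/8 ≈ 10.125)
x = -48 (x = ((-22 - 32)*(-43 + 52))/(81/8) = -54*9*(8/81) = -486*8/81 = -48)
(133 + d)*x = (133 + 119)*(-48) = 252*(-48) = -12096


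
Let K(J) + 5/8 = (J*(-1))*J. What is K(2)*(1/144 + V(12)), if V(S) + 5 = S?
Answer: -37333/1152 ≈ -32.407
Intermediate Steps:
V(S) = -5 + S
K(J) = -5/8 - J² (K(J) = -5/8 + (J*(-1))*J = -5/8 + (-J)*J = -5/8 - J²)
K(2)*(1/144 + V(12)) = (-5/8 - 1*2²)*(1/144 + (-5 + 12)) = (-5/8 - 1*4)*(1/144 + 7) = (-5/8 - 4)*(1009/144) = -37/8*1009/144 = -37333/1152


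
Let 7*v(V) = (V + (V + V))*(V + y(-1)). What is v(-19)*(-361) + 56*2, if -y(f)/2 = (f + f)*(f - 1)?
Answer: -554795/7 ≈ -79256.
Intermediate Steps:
y(f) = -4*f*(-1 + f) (y(f) = -2*(f + f)*(f - 1) = -2*2*f*(-1 + f) = -4*f*(-1 + f))
v(V) = 3*V*(-8 + V)/7 (v(V) = ((V + (V + V))*(V + 4*(-1)*(1 - 1*(-1))))/7 = ((V + 2*V)*(V + 4*(-1)*(1 + 1)))/7 = ((3*V)*(V + 4*(-1)*2))/7 = ((3*V)*(V - 8))/7 = ((3*V)*(-8 + V))/7 = (3*V*(-8 + V))/7 = 3*V*(-8 + V)/7)
v(-19)*(-361) + 56*2 = ((3/7)*(-19)*(-8 - 19))*(-361) + 56*2 = ((3/7)*(-19)*(-27))*(-361) + 112 = (1539/7)*(-361) + 112 = -555579/7 + 112 = -554795/7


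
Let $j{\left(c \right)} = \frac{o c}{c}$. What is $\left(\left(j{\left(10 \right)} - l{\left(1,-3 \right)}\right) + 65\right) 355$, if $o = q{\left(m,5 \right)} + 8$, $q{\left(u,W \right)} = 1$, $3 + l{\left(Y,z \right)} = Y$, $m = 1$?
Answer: $26980$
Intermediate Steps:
$l{\left(Y,z \right)} = -3 + Y$
$o = 9$ ($o = 1 + 8 = 9$)
$j{\left(c \right)} = 9$ ($j{\left(c \right)} = \frac{9 c}{c} = 9$)
$\left(\left(j{\left(10 \right)} - l{\left(1,-3 \right)}\right) + 65\right) 355 = \left(\left(9 - \left(-3 + 1\right)\right) + 65\right) 355 = \left(\left(9 - -2\right) + 65\right) 355 = \left(\left(9 + 2\right) + 65\right) 355 = \left(11 + 65\right) 355 = 76 \cdot 355 = 26980$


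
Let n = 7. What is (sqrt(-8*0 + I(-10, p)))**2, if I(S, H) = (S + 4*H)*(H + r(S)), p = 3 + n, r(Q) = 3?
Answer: 390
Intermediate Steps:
p = 10 (p = 3 + 7 = 10)
I(S, H) = (3 + H)*(S + 4*H) (I(S, H) = (S + 4*H)*(H + 3) = (S + 4*H)*(3 + H) = (3 + H)*(S + 4*H))
(sqrt(-8*0 + I(-10, p)))**2 = (sqrt(-8*0 + (3*(-10) + 4*10**2 + 12*10 + 10*(-10))))**2 = (sqrt(0 + (-30 + 4*100 + 120 - 100)))**2 = (sqrt(0 + (-30 + 400 + 120 - 100)))**2 = (sqrt(0 + 390))**2 = (sqrt(390))**2 = 390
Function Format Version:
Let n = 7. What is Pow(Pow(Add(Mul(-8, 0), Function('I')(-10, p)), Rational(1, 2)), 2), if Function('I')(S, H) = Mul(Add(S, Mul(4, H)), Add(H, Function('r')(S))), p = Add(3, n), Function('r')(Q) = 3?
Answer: 390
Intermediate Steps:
p = 10 (p = Add(3, 7) = 10)
Function('I')(S, H) = Mul(Add(3, H), Add(S, Mul(4, H))) (Function('I')(S, H) = Mul(Add(S, Mul(4, H)), Add(H, 3)) = Mul(Add(S, Mul(4, H)), Add(3, H)) = Mul(Add(3, H), Add(S, Mul(4, H))))
Pow(Pow(Add(Mul(-8, 0), Function('I')(-10, p)), Rational(1, 2)), 2) = Pow(Pow(Add(Mul(-8, 0), Add(Mul(3, -10), Mul(4, Pow(10, 2)), Mul(12, 10), Mul(10, -10))), Rational(1, 2)), 2) = Pow(Pow(Add(0, Add(-30, Mul(4, 100), 120, -100)), Rational(1, 2)), 2) = Pow(Pow(Add(0, Add(-30, 400, 120, -100)), Rational(1, 2)), 2) = Pow(Pow(Add(0, 390), Rational(1, 2)), 2) = Pow(Pow(390, Rational(1, 2)), 2) = 390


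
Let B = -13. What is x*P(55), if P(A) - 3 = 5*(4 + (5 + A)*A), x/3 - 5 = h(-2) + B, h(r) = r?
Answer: -495690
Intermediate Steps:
x = -30 (x = 15 + 3*(-2 - 13) = 15 + 3*(-15) = 15 - 45 = -30)
P(A) = 23 + 5*A*(5 + A) (P(A) = 3 + 5*(4 + (5 + A)*A) = 3 + 5*(4 + A*(5 + A)) = 3 + (20 + 5*A*(5 + A)) = 23 + 5*A*(5 + A))
x*P(55) = -30*(23 + 5*55² + 25*55) = -30*(23 + 5*3025 + 1375) = -30*(23 + 15125 + 1375) = -30*16523 = -495690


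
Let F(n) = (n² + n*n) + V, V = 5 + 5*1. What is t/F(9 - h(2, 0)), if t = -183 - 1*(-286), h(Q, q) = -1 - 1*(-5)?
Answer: 103/60 ≈ 1.7167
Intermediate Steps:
h(Q, q) = 4 (h(Q, q) = -1 + 5 = 4)
V = 10 (V = 5 + 5 = 10)
F(n) = 10 + 2*n² (F(n) = (n² + n*n) + 10 = (n² + n²) + 10 = 2*n² + 10 = 10 + 2*n²)
t = 103 (t = -183 + 286 = 103)
t/F(9 - h(2, 0)) = 103/(10 + 2*(9 - 1*4)²) = 103/(10 + 2*(9 - 4)²) = 103/(10 + 2*5²) = 103/(10 + 2*25) = 103/(10 + 50) = 103/60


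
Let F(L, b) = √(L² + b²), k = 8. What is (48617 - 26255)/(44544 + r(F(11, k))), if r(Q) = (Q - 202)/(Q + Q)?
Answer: 737117040660/1468317194581 + 9034248*√185/1468317194581 ≈ 0.50210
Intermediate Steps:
r(Q) = (-202 + Q)/(2*Q) (r(Q) = (-202 + Q)/((2*Q)) = (-202 + Q)*(1/(2*Q)) = (-202 + Q)/(2*Q))
(48617 - 26255)/(44544 + r(F(11, k))) = (48617 - 26255)/(44544 + (-202 + √(11² + 8²))/(2*(√(11² + 8²)))) = 22362/(44544 + (-202 + √(121 + 64))/(2*(√(121 + 64)))) = 22362/(44544 + (-202 + √185)/(2*(√185))) = 22362/(44544 + (√185/185)*(-202 + √185)/2) = 22362/(44544 + √185*(-202 + √185)/370)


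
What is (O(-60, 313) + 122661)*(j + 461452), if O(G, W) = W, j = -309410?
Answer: 18697212908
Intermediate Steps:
(O(-60, 313) + 122661)*(j + 461452) = (313 + 122661)*(-309410 + 461452) = 122974*152042 = 18697212908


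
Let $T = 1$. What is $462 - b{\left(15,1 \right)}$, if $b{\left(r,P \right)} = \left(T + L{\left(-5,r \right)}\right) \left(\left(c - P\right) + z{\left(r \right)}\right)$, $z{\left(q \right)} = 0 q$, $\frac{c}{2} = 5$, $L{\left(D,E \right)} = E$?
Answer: $318$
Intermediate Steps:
$c = 10$ ($c = 2 \cdot 5 = 10$)
$z{\left(q \right)} = 0$
$b{\left(r,P \right)} = \left(1 + r\right) \left(10 - P\right)$ ($b{\left(r,P \right)} = \left(1 + r\right) \left(\left(10 - P\right) + 0\right) = \left(1 + r\right) \left(10 - P\right)$)
$462 - b{\left(15,1 \right)} = 462 - \left(10 - 1 + 10 \cdot 15 - 1 \cdot 15\right) = 462 - \left(10 - 1 + 150 - 15\right) = 462 - 144 = 318$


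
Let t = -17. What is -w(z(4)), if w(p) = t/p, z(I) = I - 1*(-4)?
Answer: 17/8 ≈ 2.1250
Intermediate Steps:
z(I) = 4 + I (z(I) = I + 4 = 4 + I)
w(p) = -17/p
-w(z(4)) = -(-17)/(4 + 4) = -(-17)/8 = -1*(-17/8) = 17/8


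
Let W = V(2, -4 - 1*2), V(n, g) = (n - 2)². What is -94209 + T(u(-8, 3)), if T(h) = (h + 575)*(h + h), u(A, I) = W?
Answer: -94209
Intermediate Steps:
V(n, g) = (-2 + n)²
W = 0 (W = (-2 + 2)² = 0² = 0)
u(A, I) = 0
T(h) = 2*h*(575 + h) (T(h) = (575 + h)*(2*h) = 2*h*(575 + h))
-94209 + T(u(-8, 3)) = -94209 + 2*0*(575 + 0) = -94209 + 2*0*575 = -94209 + 0 = -94209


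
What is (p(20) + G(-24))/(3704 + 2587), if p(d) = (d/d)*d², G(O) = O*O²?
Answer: -13424/6291 ≈ -2.1338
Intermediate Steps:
G(O) = O³
p(d) = d² (p(d) = 1*d² = d²)
(p(20) + G(-24))/(3704 + 2587) = (20² + (-24)³)/(3704 + 2587) = (400 - 13824)/6291 = -13424*1/6291 = -13424/6291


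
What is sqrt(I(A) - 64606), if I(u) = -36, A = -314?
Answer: I*sqrt(64642) ≈ 254.25*I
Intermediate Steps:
sqrt(I(A) - 64606) = sqrt(-36 - 64606) = sqrt(-64642) = I*sqrt(64642)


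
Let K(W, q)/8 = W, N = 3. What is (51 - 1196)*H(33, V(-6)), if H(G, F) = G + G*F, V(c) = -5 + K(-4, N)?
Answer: 1360260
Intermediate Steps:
K(W, q) = 8*W
V(c) = -37 (V(c) = -5 + 8*(-4) = -5 - 32 = -37)
H(G, F) = G + F*G
(51 - 1196)*H(33, V(-6)) = (51 - 1196)*(33*(1 - 37)) = -37785*(-36) = -1145*(-1188) = 1360260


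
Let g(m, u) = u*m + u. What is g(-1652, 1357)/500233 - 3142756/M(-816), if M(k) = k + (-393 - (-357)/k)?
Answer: 25110410078511/9680008783 ≈ 2594.0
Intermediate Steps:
g(m, u) = u + m*u (g(m, u) = m*u + u = u + m*u)
M(k) = -393 + k + 357/k (M(k) = k + (-393 + 357/k) = -393 + k + 357/k)
g(-1652, 1357)/500233 - 3142756/M(-816) = (1357*(1 - 1652))/500233 - 3142756/(-393 - 816 + 357/(-816)) = (1357*(-1651))*(1/500233) - 3142756/(-393 - 816 + 357*(-1/816)) = -2240407*1/500233 - 3142756/(-393 - 816 - 7/16) = -2240407/500233 - 3142756/(-19351/16) = -2240407/500233 - 3142756*(-16/19351) = -2240407/500233 + 50284096/19351 = 25110410078511/9680008783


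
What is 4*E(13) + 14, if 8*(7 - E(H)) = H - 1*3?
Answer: 37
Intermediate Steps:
E(H) = 59/8 - H/8 (E(H) = 7 - (H - 1*3)/8 = 7 - (H - 3)/8 = 7 - (-3 + H)/8 = 7 + (3/8 - H/8) = 59/8 - H/8)
4*E(13) + 14 = 4*(59/8 - 1/8*13) + 14 = 4*(59/8 - 13/8) + 14 = 4*(23/4) + 14 = 23 + 14 = 37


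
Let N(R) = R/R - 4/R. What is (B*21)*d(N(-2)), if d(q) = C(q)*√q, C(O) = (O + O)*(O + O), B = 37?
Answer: 27972*√3 ≈ 48449.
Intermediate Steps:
C(O) = 4*O² (C(O) = (2*O)*(2*O) = 4*O²)
N(R) = 1 - 4/R
d(q) = 4*q^(5/2) (d(q) = (4*q²)*√q = 4*q^(5/2))
(B*21)*d(N(-2)) = (37*21)*(4*((-4 - 2)/(-2))^(5/2)) = 777*(4*(-½*(-6))^(5/2)) = 777*(4*3^(5/2)) = 777*(4*(9*√3)) = 777*(36*√3) = 27972*√3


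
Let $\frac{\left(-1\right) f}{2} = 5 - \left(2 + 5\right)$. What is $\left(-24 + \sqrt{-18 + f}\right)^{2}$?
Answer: $\left(24 - i \sqrt{14}\right)^{2} \approx 562.0 - 179.6 i$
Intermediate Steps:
$f = 4$ ($f = - 2 \left(5 - \left(2 + 5\right)\right) = - 2 \left(5 - 7\right) = \left(-2\right) \left(-2\right) = 4$)
$\left(-24 + \sqrt{-18 + f}\right)^{2} = \left(-24 + \sqrt{-18 + 4}\right)^{2} = \left(-24 + \sqrt{-14}\right)^{2} = \left(-24 + i \sqrt{14}\right)^{2}$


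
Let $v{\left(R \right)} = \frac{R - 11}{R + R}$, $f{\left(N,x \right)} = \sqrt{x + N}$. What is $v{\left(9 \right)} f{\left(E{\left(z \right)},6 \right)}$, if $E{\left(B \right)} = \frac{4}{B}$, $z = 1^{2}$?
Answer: $- \frac{\sqrt{10}}{9} \approx -0.35136$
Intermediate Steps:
$z = 1$
$f{\left(N,x \right)} = \sqrt{N + x}$
$v{\left(R \right)} = \frac{-11 + R}{2 R}$
$v{\left(9 \right)} f{\left(E{\left(z \right)},6 \right)} = \frac{-11 + 9}{2 \cdot 9} \sqrt{\frac{4}{1} + 6} = \frac{1}{2} \cdot \frac{1}{9} \left(-2\right) \sqrt{4 \cdot 1 + 6} = - \frac{\sqrt{4 + 6}}{9} = - \frac{\sqrt{10}}{9}$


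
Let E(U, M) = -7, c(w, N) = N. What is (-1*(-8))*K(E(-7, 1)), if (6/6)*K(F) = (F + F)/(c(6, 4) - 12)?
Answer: 14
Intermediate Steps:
K(F) = -F/4 (K(F) = (F + F)/(4 - 12) = (2*F)/(-8) = (2*F)*(-1/8) = -F/4)
(-1*(-8))*K(E(-7, 1)) = (-1*(-8))*(-1/4*(-7)) = 8*(7/4) = 14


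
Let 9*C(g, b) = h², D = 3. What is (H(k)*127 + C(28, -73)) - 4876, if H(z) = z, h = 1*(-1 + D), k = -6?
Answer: -50738/9 ≈ -5637.6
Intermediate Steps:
h = 2 (h = 1*(-1 + 3) = 1*2 = 2)
C(g, b) = 4/9 (C(g, b) = (⅑)*2² = (⅑)*4 = 4/9)
(H(k)*127 + C(28, -73)) - 4876 = (-6*127 + 4/9) - 4876 = (-762 + 4/9) - 4876 = -6854/9 - 4876 = -50738/9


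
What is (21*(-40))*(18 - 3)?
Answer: -12600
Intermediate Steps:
(21*(-40))*(18 - 3) = -840*15 = -12600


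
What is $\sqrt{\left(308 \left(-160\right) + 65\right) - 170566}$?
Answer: $i \sqrt{219781} \approx 468.81 i$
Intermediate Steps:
$\sqrt{\left(308 \left(-160\right) + 65\right) - 170566} = \sqrt{\left(-49280 + 65\right) - 170566} = \sqrt{-49215 - 170566} = \sqrt{-219781} = i \sqrt{219781}$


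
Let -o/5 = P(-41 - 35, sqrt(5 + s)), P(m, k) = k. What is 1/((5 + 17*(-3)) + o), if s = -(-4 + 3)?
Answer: -23/983 + 5*sqrt(6)/1966 ≈ -0.017168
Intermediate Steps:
s = 1 (s = -1*(-1) = 1)
o = -5*sqrt(6) (o = -5*sqrt(5 + 1) = -5*sqrt(6) ≈ -12.247)
1/((5 + 17*(-3)) + o) = 1/((5 + 17*(-3)) - 5*sqrt(6)) = 1/((5 - 51) - 5*sqrt(6)) = 1/(-46 - 5*sqrt(6))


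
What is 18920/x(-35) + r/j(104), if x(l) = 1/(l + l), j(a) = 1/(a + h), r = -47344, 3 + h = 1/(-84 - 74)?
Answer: -482361704/79 ≈ -6.1058e+6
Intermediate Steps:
h = -475/158 (h = -3 + 1/(-84 - 74) = -3 + 1/(-158) = -3 - 1/158 = -475/158 ≈ -3.0063)
j(a) = 1/(-475/158 + a) (j(a) = 1/(a - 475/158) = 1/(-475/158 + a))
x(l) = 1/(2*l)
18920/x(-35) + r/j(104) = 18920/(((1/2)/(-35))) - 47344/(158/(-475 + 158*104)) = 18920/(((1/2)*(-1/35))) - 47344/(158/(-475 + 16432)) = 18920/(-1/70) - 47344/(158/15957) = 18920*(-70) - 47344/(158*(1/15957)) = -1324400 - 47344/158/15957 = -1324400 - 47344*15957/158 = -1324400 - 377734104/79 = -482361704/79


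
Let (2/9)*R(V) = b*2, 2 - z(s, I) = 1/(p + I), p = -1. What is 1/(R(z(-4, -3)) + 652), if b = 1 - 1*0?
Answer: 1/661 ≈ 0.0015129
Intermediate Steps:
z(s, I) = 2 - 1/(-1 + I)
b = 1 (b = 1 + 0 = 1)
R(V) = 9 (R(V) = 9*(1*2)/2 = (9/2)*2 = 9)
1/(R(z(-4, -3)) + 652) = 1/(9 + 652) = 1/661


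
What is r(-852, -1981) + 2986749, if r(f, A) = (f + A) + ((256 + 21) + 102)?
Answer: 2984295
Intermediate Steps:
r(f, A) = 379 + A + f (r(f, A) = (A + f) + (277 + 102) = (A + f) + 379 = 379 + A + f)
r(-852, -1981) + 2986749 = (379 - 1981 - 852) + 2986749 = -2454 + 2986749 = 2984295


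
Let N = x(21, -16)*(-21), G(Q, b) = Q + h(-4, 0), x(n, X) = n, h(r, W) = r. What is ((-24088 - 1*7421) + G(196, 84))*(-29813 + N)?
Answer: 947464518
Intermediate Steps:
G(Q, b) = -4 + Q (G(Q, b) = Q - 4 = -4 + Q)
N = -441 (N = 21*(-21) = -441)
((-24088 - 1*7421) + G(196, 84))*(-29813 + N) = ((-24088 - 1*7421) + (-4 + 196))*(-29813 - 441) = ((-24088 - 7421) + 192)*(-30254) = (-31509 + 192)*(-30254) = -31317*(-30254) = 947464518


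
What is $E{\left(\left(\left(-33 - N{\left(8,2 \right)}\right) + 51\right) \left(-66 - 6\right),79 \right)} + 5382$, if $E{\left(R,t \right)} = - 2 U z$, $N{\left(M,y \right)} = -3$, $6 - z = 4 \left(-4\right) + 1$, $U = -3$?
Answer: $5508$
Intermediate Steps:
$z = 21$ ($z = 6 - \left(4 \left(-4\right) + 1\right) = 6 - \left(-16 + 1\right) = 6 - -15 = 6 + 15 = 21$)
$E{\left(R,t \right)} = 126$ ($E{\left(R,t \right)} = \left(-2\right) \left(-3\right) 21 = 6 \cdot 21 = 126$)
$E{\left(\left(\left(-33 - N{\left(8,2 \right)}\right) + 51\right) \left(-66 - 6\right),79 \right)} + 5382 = 126 + 5382 = 5508$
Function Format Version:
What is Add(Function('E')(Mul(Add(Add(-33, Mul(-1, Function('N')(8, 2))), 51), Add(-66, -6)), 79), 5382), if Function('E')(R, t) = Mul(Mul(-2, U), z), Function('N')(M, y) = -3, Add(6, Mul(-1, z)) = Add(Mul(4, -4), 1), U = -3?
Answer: 5508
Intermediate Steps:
z = 21 (z = Add(6, Mul(-1, Add(Mul(4, -4), 1))) = Add(6, Mul(-1, Add(-16, 1))) = Add(6, Mul(-1, -15)) = Add(6, 15) = 21)
Function('E')(R, t) = 126 (Function('E')(R, t) = Mul(Mul(-2, -3), 21) = Mul(6, 21) = 126)
Add(Function('E')(Mul(Add(Add(-33, Mul(-1, Function('N')(8, 2))), 51), Add(-66, -6)), 79), 5382) = Add(126, 5382) = 5508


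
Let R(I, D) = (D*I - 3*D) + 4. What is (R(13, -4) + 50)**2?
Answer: 196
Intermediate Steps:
R(I, D) = 4 - 3*D + D*I (R(I, D) = (-3*D + D*I) + 4 = 4 - 3*D + D*I)
(R(13, -4) + 50)**2 = ((4 - 3*(-4) - 4*13) + 50)**2 = ((4 + 12 - 52) + 50)**2 = (-36 + 50)**2 = 14**2 = 196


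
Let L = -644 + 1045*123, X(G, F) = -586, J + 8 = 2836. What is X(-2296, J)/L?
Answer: -586/127891 ≈ -0.0045820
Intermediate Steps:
J = 2828 (J = -8 + 2836 = 2828)
L = 127891 (L = -644 + 128535 = 127891)
X(-2296, J)/L = -586/127891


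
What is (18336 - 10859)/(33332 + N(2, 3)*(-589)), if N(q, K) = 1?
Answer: 7477/32743 ≈ 0.22835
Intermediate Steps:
(18336 - 10859)/(33332 + N(2, 3)*(-589)) = (18336 - 10859)/(33332 + 1*(-589)) = 7477/(33332 - 589) = 7477/32743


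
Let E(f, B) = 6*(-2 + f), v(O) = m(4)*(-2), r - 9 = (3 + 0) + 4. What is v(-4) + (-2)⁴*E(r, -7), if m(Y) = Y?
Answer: 1336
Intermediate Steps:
r = 16 (r = 9 + ((3 + 0) + 4) = 9 + (3 + 4) = 9 + 7 = 16)
v(O) = -8 (v(O) = 4*(-2) = -8)
E(f, B) = -12 + 6*f
v(-4) + (-2)⁴*E(r, -7) = -8 + (-2)⁴*(-12 + 6*16) = -8 + 16*(-12 + 96) = -8 + 16*84 = -8 + 1344 = 1336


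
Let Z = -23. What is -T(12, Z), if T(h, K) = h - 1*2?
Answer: -10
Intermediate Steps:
T(h, K) = -2 + h (T(h, K) = h - 2 = -2 + h)
-T(12, Z) = -(-2 + 12) = -1*10 = -10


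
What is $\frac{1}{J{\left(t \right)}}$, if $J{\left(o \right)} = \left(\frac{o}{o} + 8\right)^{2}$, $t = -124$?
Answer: $\frac{1}{81} \approx 0.012346$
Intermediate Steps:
$J{\left(o \right)} = 81$ ($J{\left(o \right)} = \left(1 + 8\right)^{2} = 9^{2} = 81$)
$\frac{1}{J{\left(t \right)}} = \frac{1}{81}$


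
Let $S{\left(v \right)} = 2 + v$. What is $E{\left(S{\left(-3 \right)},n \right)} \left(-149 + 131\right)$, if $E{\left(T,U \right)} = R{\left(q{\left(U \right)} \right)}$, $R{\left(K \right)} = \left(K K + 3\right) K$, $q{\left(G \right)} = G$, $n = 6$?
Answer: $-4212$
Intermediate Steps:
$R{\left(K \right)} = K \left(3 + K^{2}\right)$ ($R{\left(K \right)} = \left(K^{2} + 3\right) K = \left(3 + K^{2}\right) K = K \left(3 + K^{2}\right)$)
$E{\left(T,U \right)} = U \left(3 + U^{2}\right)$
$E{\left(S{\left(-3 \right)},n \right)} \left(-149 + 131\right) = 6 \left(3 + 6^{2}\right) \left(-149 + 131\right) = 6 \left(3 + 36\right) \left(-18\right) = 6 \cdot 39 \left(-18\right) = 234 \left(-18\right) = -4212$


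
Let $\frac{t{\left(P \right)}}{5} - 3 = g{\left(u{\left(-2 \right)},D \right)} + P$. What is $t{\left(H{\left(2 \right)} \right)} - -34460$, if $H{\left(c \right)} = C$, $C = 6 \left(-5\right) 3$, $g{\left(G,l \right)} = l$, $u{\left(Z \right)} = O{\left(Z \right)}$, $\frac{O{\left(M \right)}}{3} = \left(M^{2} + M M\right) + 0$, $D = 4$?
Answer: $34045$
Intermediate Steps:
$O{\left(M \right)} = 6 M^{2}$ ($O{\left(M \right)} = 3 \left(\left(M^{2} + M M\right) + 0\right) = 3 \left(\left(M^{2} + M^{2}\right) + 0\right) = 3 \left(2 M^{2} + 0\right) = 3 \cdot 2 M^{2} = 6 M^{2}$)
$u{\left(Z \right)} = 6 Z^{2}$
$C = -90$ ($C = \left(-30\right) 3 = -90$)
$H{\left(c \right)} = -90$
$t{\left(P \right)} = 35 + 5 P$ ($t{\left(P \right)} = 15 + 5 \left(4 + P\right) = 15 + \left(20 + 5 P\right) = 35 + 5 P$)
$t{\left(H{\left(2 \right)} \right)} - -34460 = \left(35 + 5 \left(-90\right)\right) - -34460 = \left(35 - 450\right) + 34460 = -415 + 34460 = 34045$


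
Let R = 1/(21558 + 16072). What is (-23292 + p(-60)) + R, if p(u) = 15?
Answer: -875913509/37630 ≈ -23277.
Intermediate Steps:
R = 1/37630 ≈ 2.6575e-5
(-23292 + p(-60)) + R = (-23292 + 15) + 1/37630 = -23277 + 1/37630 = -875913509/37630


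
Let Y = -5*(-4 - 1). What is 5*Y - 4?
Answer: 121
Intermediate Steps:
Y = 25 (Y = -5*(-5) = 25)
5*Y - 4 = 5*25 - 4 = 125 - 4 = 121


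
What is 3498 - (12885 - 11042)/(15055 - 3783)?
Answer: 39427613/11272 ≈ 3497.8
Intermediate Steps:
3498 - (12885 - 11042)/(15055 - 3783) = 3498 - 1843/11272 = 39427613/11272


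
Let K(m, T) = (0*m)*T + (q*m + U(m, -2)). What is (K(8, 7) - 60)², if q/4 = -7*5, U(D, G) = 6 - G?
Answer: 1373584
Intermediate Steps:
q = -140 (q = 4*(-7*5) = 4*(-35) = -140)
K(m, T) = 8 - 140*m (K(m, T) = (0*m)*T + (-140*m + (6 - 1*(-2))) = 0*T + (-140*m + (6 + 2)) = 0 + (-140*m + 8) = 0 + (8 - 140*m) = 8 - 140*m)
(K(8, 7) - 60)² = ((8 - 140*8) - 60)² = ((8 - 1120) - 60)² = (-1112 - 60)² = (-1172)² = 1373584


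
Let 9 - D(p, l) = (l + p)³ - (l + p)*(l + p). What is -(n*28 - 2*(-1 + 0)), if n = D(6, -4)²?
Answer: -702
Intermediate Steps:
D(p, l) = 9 + (l + p)² - (l + p)³ (D(p, l) = 9 - ((l + p)³ - (l + p)*(l + p)) = 9 - ((l + p)³ - (l + p)²) = 9 + ((l + p)² - (l + p)³) = 9 + (l + p)² - (l + p)³)
n = 25 (n = (9 + (-4 + 6)² - (-4 + 6)³)² = (9 + 2² - 1*2³)² = (9 + 4 - 1*8)² = (9 + 4 - 8)² = 5² = 25)
-(n*28 - 2*(-1 + 0)) = -(25*28 - 2*(-1 + 0)) = -(700 - 2*(-1)) = -(700 + 2) = -1*702 = -702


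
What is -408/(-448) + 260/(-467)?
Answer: 9257/26152 ≈ 0.35397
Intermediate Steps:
-408/(-448) + 260/(-467) = -408*(-1/448) + 260*(-1/467) = 51/56 - 260/467 = 9257/26152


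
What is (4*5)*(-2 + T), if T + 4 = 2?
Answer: -80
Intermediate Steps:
T = -2 (T = -4 + 2 = -2)
(4*5)*(-2 + T) = (4*5)*(-2 - 2) = 20*(-4) = -80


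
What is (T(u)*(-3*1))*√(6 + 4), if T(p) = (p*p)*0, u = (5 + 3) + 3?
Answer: 0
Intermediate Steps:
u = 11 (u = 8 + 3 = 11)
T(p) = 0 (T(p) = p²*0 = 0)
(T(u)*(-3*1))*√(6 + 4) = (0*(-3*1))*√(6 + 4) = (0*(-3))*√10 = 0*√10 = 0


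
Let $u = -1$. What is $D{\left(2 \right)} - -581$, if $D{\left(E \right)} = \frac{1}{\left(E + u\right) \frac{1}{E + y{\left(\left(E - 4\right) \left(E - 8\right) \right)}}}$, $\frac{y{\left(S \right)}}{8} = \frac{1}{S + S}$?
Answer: $\frac{1750}{3} \approx 583.33$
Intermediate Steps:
$y{\left(S \right)} = \frac{4}{S}$ ($y{\left(S \right)} = \frac{8}{S + S} = \frac{8}{2 S} = 8 \frac{1}{2 S} = \frac{4}{S}$)
$D{\left(E \right)} = \frac{E + \frac{4}{\left(-8 + E\right) \left(-4 + E\right)}}{-1 + E}$ ($D{\left(E \right)} = \frac{1}{\left(E - 1\right) \frac{1}{E + \frac{4}{\left(E - 4\right) \left(E - 8\right)}}} = \frac{1}{\left(-1 + E\right) \frac{1}{E + \frac{4}{\left(-4 + E\right) \left(-8 + E\right)}}} = \frac{1}{\left(-1 + E\right) \frac{1}{E + \frac{4}{\left(-8 + E\right) \left(-4 + E\right)}}} = \frac{1}{\frac{1}{E + \frac{4}{\left(-8 + E\right) \left(-4 + E\right)}} \left(-1 + E\right)} = \frac{E + \frac{4}{\left(-8 + E\right) \left(-4 + E\right)}}{-1 + E}$)
$D{\left(2 \right)} - -581 = \frac{4 + 2 \left(32 + 2^{2} - 24\right)}{\left(-1 + 2\right) \left(32 + 2^{2} - 24\right)} - -581 = \frac{4 + 2 \left(32 + 4 - 24\right)}{1 \left(32 + 4 - 24\right)} + 581 = 1 \cdot \frac{1}{12} \left(4 + 2 \cdot 12\right) + 581 = 1 \cdot \frac{1}{12} \left(4 + 24\right) + 581 = 1 \cdot \frac{1}{12} \cdot 28 + 581 = \frac{7}{3} + 581 = \frac{1750}{3}$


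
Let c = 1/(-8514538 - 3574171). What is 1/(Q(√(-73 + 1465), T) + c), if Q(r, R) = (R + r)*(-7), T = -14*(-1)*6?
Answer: -85928488560657137/40558246609140619801 + 4091832788027068*√87/40558246609140619801 ≈ -0.0011776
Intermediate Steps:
c = -1/12088709 (c = 1/(-12088709) = -1/12088709 ≈ -8.2722e-8)
T = 84 (T = 14*6 = 84)
Q(r, R) = -7*R - 7*r
1/(Q(√(-73 + 1465), T) + c) = 1/((-7*84 - 7*√(-73 + 1465)) - 1/12088709) = 1/((-588 - 28*√87) - 1/12088709) = 1/(-7108160893/12088709 - 28*√87)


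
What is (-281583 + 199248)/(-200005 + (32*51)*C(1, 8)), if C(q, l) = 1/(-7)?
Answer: 576345/1401667 ≈ 0.41119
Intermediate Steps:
C(q, l) = -⅐
(-281583 + 199248)/(-200005 + (32*51)*C(1, 8)) = (-281583 + 199248)/(-200005 + (32*51)*(-⅐)) = -82335/(-200005 + 1632*(-⅐)) = -82335/(-200005 - 1632/7) = -82335/(-1401667/7) = -82335*(-7/1401667) = 576345/1401667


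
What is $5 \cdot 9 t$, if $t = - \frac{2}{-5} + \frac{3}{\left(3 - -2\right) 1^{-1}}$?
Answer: $45$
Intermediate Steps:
$t = 1$ ($t = \left(-2\right) \left(- \frac{1}{5}\right) + \frac{3}{\left(3 + 2\right) 1} = \frac{2}{5} + \frac{3}{5 \cdot 1} = \frac{2}{5} + \frac{3}{5} = 1$)
$5 \cdot 9 t = 5 \cdot 9 \cdot 1 = 45 \cdot 1 = 45$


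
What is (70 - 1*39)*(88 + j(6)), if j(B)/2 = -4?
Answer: 2480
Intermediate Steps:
j(B) = -8 (j(B) = 2*(-4) = -8)
(70 - 1*39)*(88 + j(6)) = (70 - 1*39)*(88 - 8) = (70 - 39)*80 = 31*80 = 2480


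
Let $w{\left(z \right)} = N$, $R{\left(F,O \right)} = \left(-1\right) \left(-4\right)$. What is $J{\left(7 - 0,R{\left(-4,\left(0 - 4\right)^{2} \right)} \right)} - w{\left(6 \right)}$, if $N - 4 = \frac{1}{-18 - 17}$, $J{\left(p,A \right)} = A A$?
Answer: $\frac{421}{35} \approx 12.029$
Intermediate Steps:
$R{\left(F,O \right)} = 4$
$J{\left(p,A \right)} = A^{2}$
$N = \frac{139}{35}$ ($N = 4 + \frac{1}{-18 - 17} = 4 + \frac{1}{-35} = 4 - \frac{1}{35} = \frac{139}{35} \approx 3.9714$)
$w{\left(z \right)} = \frac{139}{35}$
$J{\left(7 - 0,R{\left(-4,\left(0 - 4\right)^{2} \right)} \right)} - w{\left(6 \right)} = 4^{2} - \frac{139}{35} = 16 - \frac{139}{35} = \frac{421}{35}$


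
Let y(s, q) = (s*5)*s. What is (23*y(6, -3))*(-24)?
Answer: -99360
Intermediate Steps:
y(s, q) = 5*s**2 (y(s, q) = (5*s)*s = 5*s**2)
(23*y(6, -3))*(-24) = (23*(5*6**2))*(-24) = (23*(5*36))*(-24) = (23*180)*(-24) = 4140*(-24) = -99360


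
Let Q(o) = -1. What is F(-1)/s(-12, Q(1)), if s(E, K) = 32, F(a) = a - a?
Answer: 0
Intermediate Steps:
F(a) = 0
F(-1)/s(-12, Q(1)) = 0/32 = 0*(1/32) = 0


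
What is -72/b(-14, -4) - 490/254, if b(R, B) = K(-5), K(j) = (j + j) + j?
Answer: 1823/635 ≈ 2.8709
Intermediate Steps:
K(j) = 3*j (K(j) = 2*j + j = 3*j)
b(R, B) = -15 (b(R, B) = 3*(-5) = -15)
-72/b(-14, -4) - 490/254 = -72/(-15) - 490/254 = -72*(-1/15) - 490*1/254 = 24/5 - 245/127 = 1823/635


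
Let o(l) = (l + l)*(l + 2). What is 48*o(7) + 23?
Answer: 6071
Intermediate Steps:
o(l) = 2*l*(2 + l) (o(l) = (2*l)*(2 + l) = 2*l*(2 + l))
48*o(7) + 23 = 48*(2*7*(2 + 7)) + 23 = 48*(2*7*9) + 23 = 48*126 + 23 = 6048 + 23 = 6071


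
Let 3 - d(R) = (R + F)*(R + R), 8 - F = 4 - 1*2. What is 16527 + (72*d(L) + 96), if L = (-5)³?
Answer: -2125161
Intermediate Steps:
F = 6 (F = 8 - (4 - 1*2) = 8 - (4 - 2) = 8 - 1*2 = 8 - 2 = 6)
L = -125
d(R) = 3 - 2*R*(6 + R) (d(R) = 3 - (R + 6)*(R + R) = 3 - (6 + R)*2*R = 3 - 2*R*(6 + R))
16527 + (72*d(L) + 96) = 16527 + (72*(3 - 12*(-125) - 2*(-125)²) + 96) = 16527 + (72*(3 + 1500 - 2*15625) + 96) = 16527 + (72*(3 + 1500 - 31250) + 96) = 16527 + (72*(-29747) + 96) = 16527 + (-2141784 + 96) = 16527 - 2141688 = -2125161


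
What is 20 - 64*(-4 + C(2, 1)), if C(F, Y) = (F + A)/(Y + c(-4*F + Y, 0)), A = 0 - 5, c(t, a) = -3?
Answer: 180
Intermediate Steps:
A = -5
C(F, Y) = (-5 + F)/(-3 + Y) (C(F, Y) = (F - 5)/(Y - 3) = (-5 + F)/(-3 + Y))
20 - 64*(-4 + C(2, 1)) = 20 - 64*(-4 + (-5 + 2)/(-3 + 1)) = 20 - 64*(-4 - 3/(-2)) = 20 - 64*(-4 - ½*(-3)) = 20 - 64*(-4 + 3/2) = 20 - 64*(-5)/2 = 20 - 16*(-10) = 20 + 160 = 180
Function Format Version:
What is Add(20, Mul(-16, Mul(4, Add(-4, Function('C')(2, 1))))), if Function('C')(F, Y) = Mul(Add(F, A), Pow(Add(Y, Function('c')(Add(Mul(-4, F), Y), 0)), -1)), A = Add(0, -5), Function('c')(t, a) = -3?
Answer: 180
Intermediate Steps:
A = -5
Function('C')(F, Y) = Mul(Pow(Add(-3, Y), -1), Add(-5, F)) (Function('C')(F, Y) = Mul(Add(F, -5), Pow(Add(Y, -3), -1)) = Mul(Add(-5, F), Pow(Add(-3, Y), -1)) = Mul(Pow(Add(-3, Y), -1), Add(-5, F)))
Add(20, Mul(-16, Mul(4, Add(-4, Function('C')(2, 1))))) = Add(20, Mul(-16, Mul(4, Add(-4, Mul(Pow(Add(-3, 1), -1), Add(-5, 2)))))) = Add(20, Mul(-16, Mul(4, Add(-4, Mul(Pow(-2, -1), -3))))) = Add(20, Mul(-16, Mul(4, Add(-4, Mul(Rational(-1, 2), -3))))) = Add(20, Mul(-16, Mul(4, Add(-4, Rational(3, 2))))) = Add(20, Mul(-16, Mul(4, Rational(-5, 2)))) = Add(20, Mul(-16, -10)) = Add(20, 160) = 180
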